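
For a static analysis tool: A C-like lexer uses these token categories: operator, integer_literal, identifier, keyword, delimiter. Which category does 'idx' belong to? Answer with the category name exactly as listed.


Token: 'idx'
Checking categories:
  identifier: YES
  integer_literal: no
  operator: no
  keyword: no
  delimiter: no
Category: identifier

identifier


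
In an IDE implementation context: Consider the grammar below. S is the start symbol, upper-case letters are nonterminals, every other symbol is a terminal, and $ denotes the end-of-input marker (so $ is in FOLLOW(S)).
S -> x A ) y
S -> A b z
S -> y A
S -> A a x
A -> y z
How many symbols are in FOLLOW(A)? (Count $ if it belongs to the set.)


S is the start symbol and does not occur in any rule body, so FOLLOW(S) = {$}.
Examining every occurrence of A in a rule body:
  S -> x A ) y : A is followed by terminal ')' -> add ')'
  S -> A b z : A is followed by terminal 'b' -> add 'b'
  S -> y A : A is at the right end -> add FOLLOW(S) = {$}
  S -> A a x : A is followed by terminal 'a' -> add 'a'
  A -> y z : A does not occur in the body -> contributes nothing
FOLLOW(A) = {), a, b, $}
Count: 4

4


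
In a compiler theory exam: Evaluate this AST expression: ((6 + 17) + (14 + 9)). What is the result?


Expression: ((6 + 17) + (14 + 9))
Evaluating step by step:
  6 + 17 = 23
  14 + 9 = 23
  23 + 23 = 46
Result: 46

46


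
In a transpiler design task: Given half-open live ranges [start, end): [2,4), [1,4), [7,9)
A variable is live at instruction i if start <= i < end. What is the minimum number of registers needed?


Live ranges:
  Var0: [2, 4)
  Var1: [1, 4)
  Var2: [7, 9)
Sweep-line events (position, delta, active):
  pos=1 start -> active=1
  pos=2 start -> active=2
  pos=4 end -> active=1
  pos=4 end -> active=0
  pos=7 start -> active=1
  pos=9 end -> active=0
Maximum simultaneous active: 2
Minimum registers needed: 2

2


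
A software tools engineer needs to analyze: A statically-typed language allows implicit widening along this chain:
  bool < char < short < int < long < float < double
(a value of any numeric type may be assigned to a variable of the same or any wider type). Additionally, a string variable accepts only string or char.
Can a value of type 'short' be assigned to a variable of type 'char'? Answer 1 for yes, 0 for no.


Target variable type: char
Source value type: short
Numeric ranks: short=2, char=1
Widening allowed iff rank(source) <= rank(target): 2 <= 1? No
Result: 0

0


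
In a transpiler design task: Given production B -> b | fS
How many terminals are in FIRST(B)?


Production: B -> b | fS
Examining each alternative for leading terminals:
  B -> b : first terminal = 'b'
  B -> fS : first terminal = 'f'
FIRST(B) = {b, f}
Count: 2

2


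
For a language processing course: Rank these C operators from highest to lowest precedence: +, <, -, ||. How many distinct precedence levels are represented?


Looking up precedence for each operator:
  + -> precedence 5
  < -> precedence 4
  - -> precedence 5
  || -> precedence 1
Sorted highest to lowest: +, -, <, ||
Distinct precedence values: [5, 4, 1]
Number of distinct levels: 3

3


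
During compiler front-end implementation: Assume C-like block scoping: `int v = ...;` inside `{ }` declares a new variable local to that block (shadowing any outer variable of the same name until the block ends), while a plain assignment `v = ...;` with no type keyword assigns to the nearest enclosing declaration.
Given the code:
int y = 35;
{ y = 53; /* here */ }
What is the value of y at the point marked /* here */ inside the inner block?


Analyzing scoping rules:
Outer scope: declares y = 35
Inner block: 'y = 53;' has no type keyword, so it is an assignment to the outer y (no shadowing)
Inside the block, after the assignment -> 53
Result: 53

53


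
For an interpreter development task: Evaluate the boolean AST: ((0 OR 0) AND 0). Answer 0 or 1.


Step 1: Evaluate inner node
  0 OR 0 = 0
Step 2: Evaluate root node
  0 AND 0 = 0

0


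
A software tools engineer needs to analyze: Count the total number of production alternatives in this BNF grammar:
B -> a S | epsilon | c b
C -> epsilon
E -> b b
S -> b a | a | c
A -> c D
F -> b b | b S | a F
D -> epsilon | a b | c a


Counting alternatives per rule:
  B: 3 alternative(s)
  C: 1 alternative(s)
  E: 1 alternative(s)
  S: 3 alternative(s)
  A: 1 alternative(s)
  F: 3 alternative(s)
  D: 3 alternative(s)
Sum: 3 + 1 + 1 + 3 + 1 + 3 + 3 = 15

15


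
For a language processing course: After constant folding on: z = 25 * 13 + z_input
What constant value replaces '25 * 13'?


Identifying constant sub-expression:
  Original: z = 25 * 13 + z_input
  25 and 13 are both compile-time constants
  Evaluating: 25 * 13 = 325
  After folding: z = 325 + z_input

325


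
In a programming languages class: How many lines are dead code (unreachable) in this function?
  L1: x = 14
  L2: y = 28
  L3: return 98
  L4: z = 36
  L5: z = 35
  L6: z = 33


Analyzing control flow:
  L1: reachable (before return)
  L2: reachable (before return)
  L3: reachable (return statement)
  L4: DEAD (after return at L3)
  L5: DEAD (after return at L3)
  L6: DEAD (after return at L3)
Return at L3, total lines = 6
Dead lines: L4 through L6
Count: 3

3


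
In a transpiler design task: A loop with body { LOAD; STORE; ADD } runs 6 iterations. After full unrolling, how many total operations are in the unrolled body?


Loop body operations: LOAD, STORE, ADD (3 ops per iteration)
Unrolling 6 iterations:
  Iteration 1: LOAD, STORE, ADD (3 ops)
  Iteration 2: LOAD, STORE, ADD (3 ops)
  Iteration 3: LOAD, STORE, ADD (3 ops)
  Iteration 4: LOAD, STORE, ADD (3 ops)
  Iteration 5: LOAD, STORE, ADD (3 ops)
  Iteration 6: LOAD, STORE, ADD (3 ops)
Total: 6 iterations * 3 ops/iter = 18 operations

18


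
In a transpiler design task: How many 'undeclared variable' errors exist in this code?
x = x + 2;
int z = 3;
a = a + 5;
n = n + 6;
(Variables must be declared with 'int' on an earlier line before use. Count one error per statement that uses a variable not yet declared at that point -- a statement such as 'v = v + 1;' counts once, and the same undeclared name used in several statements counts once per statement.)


Scanning code line by line:
  Line 1: use 'x' -> ERROR (undeclared)
  Line 2: declare 'z' -> declared = ['z']
  Line 3: use 'a' -> ERROR (undeclared)
  Line 4: use 'n' -> ERROR (undeclared)
Total undeclared variable errors: 3

3


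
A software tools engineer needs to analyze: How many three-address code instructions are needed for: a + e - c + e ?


Expression: a + e - c + e
Generating three-address code (respecting * over +/- precedence):
  Instruction 1: t1 = a + e
  Instruction 2: t2 = t1 - c
  Instruction 3: t3 = t2 + e
Total instructions: 3

3


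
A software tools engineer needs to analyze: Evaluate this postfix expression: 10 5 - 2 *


Processing tokens left to right:
Push 10, Push 5
Pop 10 and 5, compute 10 - 5 = 5, push 5
Push 2
Pop 5 and 2, compute 5 * 2 = 10, push 10
Stack result: 10

10


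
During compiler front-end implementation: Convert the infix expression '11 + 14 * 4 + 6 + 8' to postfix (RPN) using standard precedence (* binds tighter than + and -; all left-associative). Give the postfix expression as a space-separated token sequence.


Applying the shunting-yard algorithm:
  Operand 11 -> output
  Push '+' onto operator stack -> op-stack: [+]
  Operand 14 -> output
  Push '*' onto operator stack -> op-stack: [+, *]
  Operand 4 -> output
  See '+' (prec 1); top '*' (prec 2) >= it -> pop '*' to output
  See '+' (prec 1); top '+' (prec 1) >= it -> pop '+' to output
  Push '+' onto operator stack -> op-stack: [+]
  Operand 6 -> output
  See '+' (prec 1); top '+' (prec 1) >= it -> pop '+' to output
  Push '+' onto operator stack -> op-stack: [+]
  Operand 8 -> output
  End of input: pop '+' to output
Postfix result: 11 14 4 * + 6 + 8 +

11 14 4 * + 6 + 8 +


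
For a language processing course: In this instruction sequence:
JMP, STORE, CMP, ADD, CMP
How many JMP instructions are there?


Scanning instruction sequence for JMP:
  Position 1: JMP <- MATCH
  Position 2: STORE
  Position 3: CMP
  Position 4: ADD
  Position 5: CMP
Matches at positions: [1]
Total JMP count: 1

1


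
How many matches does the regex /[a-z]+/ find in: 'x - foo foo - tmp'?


Pattern: /[a-z]+/ (identifiers)
Input: 'x - foo foo - tmp'
Scanning for matches:
  Match 1: 'x'
  Match 2: 'foo'
  Match 3: 'foo'
  Match 4: 'tmp'
Total matches: 4

4


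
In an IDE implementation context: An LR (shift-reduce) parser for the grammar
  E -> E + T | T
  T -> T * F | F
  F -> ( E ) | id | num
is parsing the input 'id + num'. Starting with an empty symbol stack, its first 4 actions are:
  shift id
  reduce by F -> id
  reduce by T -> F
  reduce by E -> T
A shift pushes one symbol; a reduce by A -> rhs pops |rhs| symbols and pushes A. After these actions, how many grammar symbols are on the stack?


Tracking the symbol stack through each action:
  Action 1: shift 'id' : push -> stack = [id] (size 1)
  Action 2: reduce by F -> id : pop 1, push F -> stack = [F] (size 1)
  Action 3: reduce by T -> F : pop 1, push T -> stack = [T] (size 1)
  Action 4: reduce by E -> T : pop 1, push E -> stack = [E] (size 1)
Final stack size: 1

1


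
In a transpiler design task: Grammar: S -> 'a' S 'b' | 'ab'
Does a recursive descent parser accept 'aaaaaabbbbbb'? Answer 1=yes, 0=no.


Grammar accepts strings of the form a^n b^n (n >= 1)
Word: 'aaaaaabbbbbb'
Counting: 6 a's and 6 b's
Check: 6 == 6? Yes
Derivation (S -> aSb applied 5 time(s), then S -> ab): S => aSb => aaSbb => aaaSbbb => aaaaSbbbb => aaaaaSbbbbb => aaaaaabbbbbb
Accepted

1


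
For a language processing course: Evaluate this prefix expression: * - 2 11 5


Parsing prefix expression: * - 2 11 5
Step 1: Innermost operation '- 2 11'
  2 - 11 = -9
Step 2: Outer operation '* [-9] 5'
  -9 * 5 = -45

-45


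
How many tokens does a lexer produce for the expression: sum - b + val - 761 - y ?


Scanning 'sum - b + val - 761 - y'
Token 1: 'sum' -> identifier
Token 2: '-' -> operator
Token 3: 'b' -> identifier
Token 4: '+' -> operator
Token 5: 'val' -> identifier
Token 6: '-' -> operator
Token 7: '761' -> integer_literal
Token 8: '-' -> operator
Token 9: 'y' -> identifier
Total tokens: 9

9


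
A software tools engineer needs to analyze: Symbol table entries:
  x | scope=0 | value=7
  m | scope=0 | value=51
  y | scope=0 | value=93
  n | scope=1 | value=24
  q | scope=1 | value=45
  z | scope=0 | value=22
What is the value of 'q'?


Searching symbol table for 'q':
  x | scope=0 | value=7
  m | scope=0 | value=51
  y | scope=0 | value=93
  n | scope=1 | value=24
  q | scope=1 | value=45 <- MATCH
  z | scope=0 | value=22
Found 'q' at scope 1 with value 45

45


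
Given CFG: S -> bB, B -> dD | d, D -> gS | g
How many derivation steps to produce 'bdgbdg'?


Grammar: S -> bB, B -> dD | d, D -> gS | g
Deriving 'bdgbdg':
Step 1: S -> bB => bB
Step 2: B -> dD => bdD
Step 3: D -> gS => bdgS
Step 4: S -> bB => bdgbB
Step 5: B -> dD => bdgbdD
Step 6: D -> g => bdgbdg
Total derivation steps: 6

6


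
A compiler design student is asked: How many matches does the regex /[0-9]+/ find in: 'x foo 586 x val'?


Pattern: /[0-9]+/ (int literals)
Input: 'x foo 586 x val'
Scanning for matches:
  Match 1: '586'
Total matches: 1

1


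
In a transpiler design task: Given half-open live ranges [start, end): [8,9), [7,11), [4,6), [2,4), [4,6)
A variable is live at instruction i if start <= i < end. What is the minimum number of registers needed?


Live ranges:
  Var0: [8, 9)
  Var1: [7, 11)
  Var2: [4, 6)
  Var3: [2, 4)
  Var4: [4, 6)
Sweep-line events (position, delta, active):
  pos=2 start -> active=1
  pos=4 end -> active=0
  pos=4 start -> active=1
  pos=4 start -> active=2
  pos=6 end -> active=1
  pos=6 end -> active=0
  pos=7 start -> active=1
  pos=8 start -> active=2
  pos=9 end -> active=1
  pos=11 end -> active=0
Maximum simultaneous active: 2
Minimum registers needed: 2

2


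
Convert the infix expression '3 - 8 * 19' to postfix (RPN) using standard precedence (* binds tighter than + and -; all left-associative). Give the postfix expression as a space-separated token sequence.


Applying the shunting-yard algorithm:
  Operand 3 -> output
  Push '-' onto operator stack -> op-stack: [-]
  Operand 8 -> output
  Push '*' onto operator stack -> op-stack: [-, *]
  Operand 19 -> output
  End of input: pop '*' to output
  End of input: pop '-' to output
Postfix result: 3 8 19 * -

3 8 19 * -


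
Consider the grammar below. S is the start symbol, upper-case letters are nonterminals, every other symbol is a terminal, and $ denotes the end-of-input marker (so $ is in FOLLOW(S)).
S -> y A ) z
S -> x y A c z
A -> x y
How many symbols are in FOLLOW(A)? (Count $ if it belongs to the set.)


S is the start symbol and does not occur in any rule body, so FOLLOW(S) = {$}.
Examining every occurrence of A in a rule body:
  S -> y A ) z : A is followed by terminal ')' -> add ')'
  S -> x y A c z : A is followed by terminal 'c' -> add 'c'
  A -> x y : A does not occur in the body -> contributes nothing
FOLLOW(A) = {), c}
Count: 2

2


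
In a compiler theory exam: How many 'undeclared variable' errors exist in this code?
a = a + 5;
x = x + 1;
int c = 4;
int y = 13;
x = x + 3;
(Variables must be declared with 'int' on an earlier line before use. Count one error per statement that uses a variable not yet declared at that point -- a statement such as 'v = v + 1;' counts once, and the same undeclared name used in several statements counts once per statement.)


Scanning code line by line:
  Line 1: use 'a' -> ERROR (undeclared)
  Line 2: use 'x' -> ERROR (undeclared)
  Line 3: declare 'c' -> declared = ['c']
  Line 4: declare 'y' -> declared = ['c', 'y']
  Line 5: use 'x' -> ERROR (undeclared)
Total undeclared variable errors: 3

3


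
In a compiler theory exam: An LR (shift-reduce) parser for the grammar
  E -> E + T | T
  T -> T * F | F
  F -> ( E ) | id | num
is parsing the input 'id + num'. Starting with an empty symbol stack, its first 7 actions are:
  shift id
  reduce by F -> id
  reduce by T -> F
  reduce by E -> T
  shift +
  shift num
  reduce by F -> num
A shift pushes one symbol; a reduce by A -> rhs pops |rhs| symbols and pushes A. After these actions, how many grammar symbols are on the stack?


Tracking the symbol stack through each action:
  Action 1: shift 'id' : push -> stack = [id] (size 1)
  Action 2: reduce by F -> id : pop 1, push F -> stack = [F] (size 1)
  Action 3: reduce by T -> F : pop 1, push T -> stack = [T] (size 1)
  Action 4: reduce by E -> T : pop 1, push E -> stack = [E] (size 1)
  Action 5: shift '+' : push -> stack = [E, +] (size 2)
  Action 6: shift 'num' : push -> stack = [E, +, num] (size 3)
  Action 7: reduce by F -> num : pop 1, push F -> stack = [E, +, F] (size 3)
Final stack size: 3

3


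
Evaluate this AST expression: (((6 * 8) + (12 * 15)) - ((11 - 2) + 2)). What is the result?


Expression: (((6 * 8) + (12 * 15)) - ((11 - 2) + 2))
Evaluating step by step:
  6 * 8 = 48
  12 * 15 = 180
  48 + 180 = 228
  11 - 2 = 9
  9 + 2 = 11
  228 - 11 = 217
Result: 217

217


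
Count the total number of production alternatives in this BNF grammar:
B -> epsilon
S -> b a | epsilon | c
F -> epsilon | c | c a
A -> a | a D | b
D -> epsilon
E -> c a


Counting alternatives per rule:
  B: 1 alternative(s)
  S: 3 alternative(s)
  F: 3 alternative(s)
  A: 3 alternative(s)
  D: 1 alternative(s)
  E: 1 alternative(s)
Sum: 1 + 3 + 3 + 3 + 1 + 1 = 12

12


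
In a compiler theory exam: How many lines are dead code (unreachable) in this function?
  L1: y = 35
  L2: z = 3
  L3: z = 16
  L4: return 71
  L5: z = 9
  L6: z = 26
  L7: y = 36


Analyzing control flow:
  L1: reachable (before return)
  L2: reachable (before return)
  L3: reachable (before return)
  L4: reachable (return statement)
  L5: DEAD (after return at L4)
  L6: DEAD (after return at L4)
  L7: DEAD (after return at L4)
Return at L4, total lines = 7
Dead lines: L5 through L7
Count: 3

3


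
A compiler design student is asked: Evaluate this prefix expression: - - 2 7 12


Parsing prefix expression: - - 2 7 12
Step 1: Innermost operation '- 2 7'
  2 - 7 = -5
Step 2: Outer operation '- [-5] 12'
  -5 - 12 = -17

-17


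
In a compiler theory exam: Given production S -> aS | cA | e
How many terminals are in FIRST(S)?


Production: S -> aS | cA | e
Examining each alternative for leading terminals:
  S -> aS : first terminal = 'a'
  S -> cA : first terminal = 'c'
  S -> e : first terminal = 'e'
FIRST(S) = {a, c, e}
Count: 3

3


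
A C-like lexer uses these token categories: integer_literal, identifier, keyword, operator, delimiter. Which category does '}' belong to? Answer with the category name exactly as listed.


Token: '}'
Checking categories:
  identifier: no
  integer_literal: no
  operator: no
  keyword: no
  delimiter: YES
Category: delimiter

delimiter


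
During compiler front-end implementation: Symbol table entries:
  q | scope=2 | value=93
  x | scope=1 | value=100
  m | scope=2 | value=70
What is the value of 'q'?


Searching symbol table for 'q':
  q | scope=2 | value=93 <- MATCH
  x | scope=1 | value=100
  m | scope=2 | value=70
Found 'q' at scope 2 with value 93

93


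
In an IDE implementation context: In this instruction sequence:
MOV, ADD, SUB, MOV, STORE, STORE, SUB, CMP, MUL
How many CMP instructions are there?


Scanning instruction sequence for CMP:
  Position 1: MOV
  Position 2: ADD
  Position 3: SUB
  Position 4: MOV
  Position 5: STORE
  Position 6: STORE
  Position 7: SUB
  Position 8: CMP <- MATCH
  Position 9: MUL
Matches at positions: [8]
Total CMP count: 1

1


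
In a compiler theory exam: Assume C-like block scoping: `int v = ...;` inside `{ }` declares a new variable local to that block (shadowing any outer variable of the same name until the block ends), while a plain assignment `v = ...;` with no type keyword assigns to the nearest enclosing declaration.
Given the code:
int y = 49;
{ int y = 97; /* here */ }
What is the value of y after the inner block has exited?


Analyzing scoping rules:
Outer scope: declares y = 49
Inner block: 'int y = 97;' declares a NEW y that shadows the outer one
When the block exits the inner y goes out of scope; the outer y was never modified -> 49
Result: 49

49


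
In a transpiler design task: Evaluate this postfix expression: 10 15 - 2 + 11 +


Processing tokens left to right:
Push 10, Push 15
Pop 10 and 15, compute 10 - 15 = -5, push -5
Push 2
Pop -5 and 2, compute -5 + 2 = -3, push -3
Push 11
Pop -3 and 11, compute -3 + 11 = 8, push 8
Stack result: 8

8


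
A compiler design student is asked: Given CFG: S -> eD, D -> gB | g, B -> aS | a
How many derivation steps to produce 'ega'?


Grammar: S -> eD, D -> gB | g, B -> aS | a
Deriving 'ega':
Step 1: S -> eD => eD
Step 2: D -> gB => egB
Step 3: B -> a => ega
Total derivation steps: 3

3


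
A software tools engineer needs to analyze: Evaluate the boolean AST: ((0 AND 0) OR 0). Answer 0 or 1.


Step 1: Evaluate inner node
  0 AND 0 = 0
Step 2: Evaluate root node
  0 OR 0 = 0

0


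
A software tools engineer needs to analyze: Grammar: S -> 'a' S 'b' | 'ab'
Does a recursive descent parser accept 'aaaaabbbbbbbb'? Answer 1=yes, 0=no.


Grammar accepts strings of the form a^n b^n (n >= 1)
Word: 'aaaaabbbbbbbb'
Counting: 5 a's and 8 b's
Check: 5 == 8? No
Mismatch: a-count != b-count
Rejected

0


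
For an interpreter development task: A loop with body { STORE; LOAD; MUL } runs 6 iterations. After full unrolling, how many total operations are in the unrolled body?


Loop body operations: STORE, LOAD, MUL (3 ops per iteration)
Unrolling 6 iterations:
  Iteration 1: STORE, LOAD, MUL (3 ops)
  Iteration 2: STORE, LOAD, MUL (3 ops)
  Iteration 3: STORE, LOAD, MUL (3 ops)
  Iteration 4: STORE, LOAD, MUL (3 ops)
  Iteration 5: STORE, LOAD, MUL (3 ops)
  Iteration 6: STORE, LOAD, MUL (3 ops)
Total: 6 iterations * 3 ops/iter = 18 operations

18


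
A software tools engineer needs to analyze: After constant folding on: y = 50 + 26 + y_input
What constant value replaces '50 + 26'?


Identifying constant sub-expression:
  Original: y = 50 + 26 + y_input
  50 and 26 are both compile-time constants
  Evaluating: 50 + 26 = 76
  After folding: y = 76 + y_input

76


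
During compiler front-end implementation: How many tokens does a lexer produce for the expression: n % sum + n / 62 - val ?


Scanning 'n % sum + n / 62 - val'
Token 1: 'n' -> identifier
Token 2: '%' -> operator
Token 3: 'sum' -> identifier
Token 4: '+' -> operator
Token 5: 'n' -> identifier
Token 6: '/' -> operator
Token 7: '62' -> integer_literal
Token 8: '-' -> operator
Token 9: 'val' -> identifier
Total tokens: 9

9


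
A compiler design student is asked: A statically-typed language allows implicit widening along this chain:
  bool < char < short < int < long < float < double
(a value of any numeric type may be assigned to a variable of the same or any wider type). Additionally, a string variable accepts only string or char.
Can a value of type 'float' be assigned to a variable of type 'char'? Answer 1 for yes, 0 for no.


Target variable type: char
Source value type: float
Numeric ranks: float=5, char=1
Widening allowed iff rank(source) <= rank(target): 5 <= 1? No
Result: 0

0


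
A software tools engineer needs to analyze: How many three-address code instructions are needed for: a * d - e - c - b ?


Expression: a * d - e - c - b
Generating three-address code (respecting * over +/- precedence):
  Instruction 1: t1 = a * d
  Instruction 2: t2 = t1 - e
  Instruction 3: t3 = t2 - c
  Instruction 4: t4 = t3 - b
Total instructions: 4

4


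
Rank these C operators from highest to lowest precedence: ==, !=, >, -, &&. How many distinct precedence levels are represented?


Looking up precedence for each operator:
  == -> precedence 3
  != -> precedence 3
  > -> precedence 4
  - -> precedence 5
  && -> precedence 2
Sorted highest to lowest: -, >, ==, !=, &&
Distinct precedence values: [5, 4, 3, 2]
Number of distinct levels: 4

4


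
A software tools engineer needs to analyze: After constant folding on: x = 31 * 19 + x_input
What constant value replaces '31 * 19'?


Identifying constant sub-expression:
  Original: x = 31 * 19 + x_input
  31 and 19 are both compile-time constants
  Evaluating: 31 * 19 = 589
  After folding: x = 589 + x_input

589


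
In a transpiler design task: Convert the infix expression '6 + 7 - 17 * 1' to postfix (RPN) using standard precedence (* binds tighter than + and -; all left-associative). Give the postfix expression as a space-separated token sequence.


Applying the shunting-yard algorithm:
  Operand 6 -> output
  Push '+' onto operator stack -> op-stack: [+]
  Operand 7 -> output
  See '-' (prec 1); top '+' (prec 1) >= it -> pop '+' to output
  Push '-' onto operator stack -> op-stack: [-]
  Operand 17 -> output
  Push '*' onto operator stack -> op-stack: [-, *]
  Operand 1 -> output
  End of input: pop '*' to output
  End of input: pop '-' to output
Postfix result: 6 7 + 17 1 * -

6 7 + 17 1 * -


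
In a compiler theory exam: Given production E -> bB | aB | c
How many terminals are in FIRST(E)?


Production: E -> bB | aB | c
Examining each alternative for leading terminals:
  E -> bB : first terminal = 'b'
  E -> aB : first terminal = 'a'
  E -> c : first terminal = 'c'
FIRST(E) = {a, b, c}
Count: 3

3


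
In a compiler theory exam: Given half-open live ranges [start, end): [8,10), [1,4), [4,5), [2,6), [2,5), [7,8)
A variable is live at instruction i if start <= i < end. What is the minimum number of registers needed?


Live ranges:
  Var0: [8, 10)
  Var1: [1, 4)
  Var2: [4, 5)
  Var3: [2, 6)
  Var4: [2, 5)
  Var5: [7, 8)
Sweep-line events (position, delta, active):
  pos=1 start -> active=1
  pos=2 start -> active=2
  pos=2 start -> active=3
  pos=4 end -> active=2
  pos=4 start -> active=3
  pos=5 end -> active=2
  pos=5 end -> active=1
  pos=6 end -> active=0
  pos=7 start -> active=1
  pos=8 end -> active=0
  pos=8 start -> active=1
  pos=10 end -> active=0
Maximum simultaneous active: 3
Minimum registers needed: 3

3


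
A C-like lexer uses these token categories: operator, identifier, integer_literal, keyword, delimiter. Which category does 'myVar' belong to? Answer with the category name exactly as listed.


Token: 'myVar'
Checking categories:
  identifier: YES
  integer_literal: no
  operator: no
  keyword: no
  delimiter: no
Category: identifier

identifier


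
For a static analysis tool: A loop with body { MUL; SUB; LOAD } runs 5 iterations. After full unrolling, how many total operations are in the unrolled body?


Loop body operations: MUL, SUB, LOAD (3 ops per iteration)
Unrolling 5 iterations:
  Iteration 1: MUL, SUB, LOAD (3 ops)
  Iteration 2: MUL, SUB, LOAD (3 ops)
  Iteration 3: MUL, SUB, LOAD (3 ops)
  Iteration 4: MUL, SUB, LOAD (3 ops)
  Iteration 5: MUL, SUB, LOAD (3 ops)
Total: 5 iterations * 3 ops/iter = 15 operations

15


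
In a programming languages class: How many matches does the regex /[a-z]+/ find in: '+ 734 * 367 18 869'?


Pattern: /[a-z]+/ (identifiers)
Input: '+ 734 * 367 18 869'
Scanning for matches:
Total matches: 0

0


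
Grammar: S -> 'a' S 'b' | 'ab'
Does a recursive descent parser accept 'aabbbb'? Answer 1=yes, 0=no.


Grammar accepts strings of the form a^n b^n (n >= 1)
Word: 'aabbbb'
Counting: 2 a's and 4 b's
Check: 2 == 4? No
Mismatch: a-count != b-count
Rejected

0


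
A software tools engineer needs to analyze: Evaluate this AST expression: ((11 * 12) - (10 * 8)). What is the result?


Expression: ((11 * 12) - (10 * 8))
Evaluating step by step:
  11 * 12 = 132
  10 * 8 = 80
  132 - 80 = 52
Result: 52

52


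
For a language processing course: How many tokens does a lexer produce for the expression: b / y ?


Scanning 'b / y'
Token 1: 'b' -> identifier
Token 2: '/' -> operator
Token 3: 'y' -> identifier
Total tokens: 3

3


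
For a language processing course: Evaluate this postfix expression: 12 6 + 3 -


Processing tokens left to right:
Push 12, Push 6
Pop 12 and 6, compute 12 + 6 = 18, push 18
Push 3
Pop 18 and 3, compute 18 - 3 = 15, push 15
Stack result: 15

15


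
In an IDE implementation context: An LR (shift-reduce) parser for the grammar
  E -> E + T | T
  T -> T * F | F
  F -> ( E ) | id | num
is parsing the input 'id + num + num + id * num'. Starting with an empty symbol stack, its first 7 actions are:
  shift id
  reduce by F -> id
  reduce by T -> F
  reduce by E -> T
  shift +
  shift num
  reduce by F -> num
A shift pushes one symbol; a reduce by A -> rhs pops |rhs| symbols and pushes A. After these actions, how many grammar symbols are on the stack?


Tracking the symbol stack through each action:
  Action 1: shift 'id' : push -> stack = [id] (size 1)
  Action 2: reduce by F -> id : pop 1, push F -> stack = [F] (size 1)
  Action 3: reduce by T -> F : pop 1, push T -> stack = [T] (size 1)
  Action 4: reduce by E -> T : pop 1, push E -> stack = [E] (size 1)
  Action 5: shift '+' : push -> stack = [E, +] (size 2)
  Action 6: shift 'num' : push -> stack = [E, +, num] (size 3)
  Action 7: reduce by F -> num : pop 1, push F -> stack = [E, +, F] (size 3)
Final stack size: 3

3


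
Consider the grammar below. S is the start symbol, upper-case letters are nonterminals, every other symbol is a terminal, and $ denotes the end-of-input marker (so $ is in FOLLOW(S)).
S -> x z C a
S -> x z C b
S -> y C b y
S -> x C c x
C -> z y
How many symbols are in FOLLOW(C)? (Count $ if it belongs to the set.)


S is the start symbol and does not occur in any rule body, so FOLLOW(S) = {$}.
Examining every occurrence of C in a rule body:
  S -> x z C a : C is followed by terminal 'a' -> add 'a'
  S -> x z C b : C is followed by terminal 'b' -> add 'b'
  S -> y C b y : C is followed by terminal 'b' -> add 'b' (already in the set)
  S -> x C c x : C is followed by terminal 'c' -> add 'c'
  C -> z y : C does not occur in the body -> contributes nothing
FOLLOW(C) = {a, b, c}
Count: 3

3


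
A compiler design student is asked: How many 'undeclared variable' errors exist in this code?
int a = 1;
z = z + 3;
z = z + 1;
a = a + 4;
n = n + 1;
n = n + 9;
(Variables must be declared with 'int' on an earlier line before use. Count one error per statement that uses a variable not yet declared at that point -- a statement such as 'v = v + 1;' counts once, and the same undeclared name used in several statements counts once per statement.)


Scanning code line by line:
  Line 1: declare 'a' -> declared = ['a']
  Line 2: use 'z' -> ERROR (undeclared)
  Line 3: use 'z' -> ERROR (undeclared)
  Line 4: use 'a' -> OK (declared)
  Line 5: use 'n' -> ERROR (undeclared)
  Line 6: use 'n' -> ERROR (undeclared)
Total undeclared variable errors: 4

4


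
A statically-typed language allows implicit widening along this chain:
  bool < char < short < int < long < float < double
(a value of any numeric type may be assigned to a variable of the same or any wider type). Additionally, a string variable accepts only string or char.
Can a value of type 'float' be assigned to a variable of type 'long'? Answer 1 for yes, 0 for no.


Target variable type: long
Source value type: float
Numeric ranks: float=5, long=4
Widening allowed iff rank(source) <= rank(target): 5 <= 4? No
Result: 0

0


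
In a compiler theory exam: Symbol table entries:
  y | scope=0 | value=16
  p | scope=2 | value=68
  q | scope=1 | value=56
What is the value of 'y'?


Searching symbol table for 'y':
  y | scope=0 | value=16 <- MATCH
  p | scope=2 | value=68
  q | scope=1 | value=56
Found 'y' at scope 0 with value 16

16


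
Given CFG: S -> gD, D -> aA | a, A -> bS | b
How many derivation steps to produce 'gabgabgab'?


Grammar: S -> gD, D -> aA | a, A -> bS | b
Deriving 'gabgabgab':
Step 1: S -> gD => gD
Step 2: D -> aA => gaA
Step 3: A -> bS => gabS
Step 4: S -> gD => gabgD
Step 5: D -> aA => gabgaA
Step 6: A -> bS => gabgabS
Step 7: S -> gD => gabgabgD
Step 8: D -> aA => gabgabgaA
Step 9: A -> b => gabgabgab
Total derivation steps: 9

9


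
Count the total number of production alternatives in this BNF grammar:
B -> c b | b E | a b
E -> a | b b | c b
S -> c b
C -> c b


Counting alternatives per rule:
  B: 3 alternative(s)
  E: 3 alternative(s)
  S: 1 alternative(s)
  C: 1 alternative(s)
Sum: 3 + 3 + 1 + 1 = 8

8


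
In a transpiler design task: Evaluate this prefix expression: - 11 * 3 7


Parsing prefix expression: - 11 * 3 7
Step 1: Innermost operation '* 3 7'
  3 * 7 = 21
Step 2: Outer operation '- 11 [21]'
  11 - 21 = -10

-10


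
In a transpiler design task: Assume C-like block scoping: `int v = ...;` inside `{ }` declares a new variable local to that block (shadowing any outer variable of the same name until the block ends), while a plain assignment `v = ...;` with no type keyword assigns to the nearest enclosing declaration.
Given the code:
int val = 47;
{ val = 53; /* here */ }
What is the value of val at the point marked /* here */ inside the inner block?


Analyzing scoping rules:
Outer scope: declares val = 47
Inner block: 'val = 53;' has no type keyword, so it is an assignment to the outer val (no shadowing)
Inside the block, after the assignment -> 53
Result: 53

53


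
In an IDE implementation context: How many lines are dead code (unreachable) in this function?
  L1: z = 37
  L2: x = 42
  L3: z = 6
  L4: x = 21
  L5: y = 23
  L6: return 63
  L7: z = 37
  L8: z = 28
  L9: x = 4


Analyzing control flow:
  L1: reachable (before return)
  L2: reachable (before return)
  L3: reachable (before return)
  L4: reachable (before return)
  L5: reachable (before return)
  L6: reachable (return statement)
  L7: DEAD (after return at L6)
  L8: DEAD (after return at L6)
  L9: DEAD (after return at L6)
Return at L6, total lines = 9
Dead lines: L7 through L9
Count: 3

3


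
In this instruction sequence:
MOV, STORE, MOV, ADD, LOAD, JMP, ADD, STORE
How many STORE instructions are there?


Scanning instruction sequence for STORE:
  Position 1: MOV
  Position 2: STORE <- MATCH
  Position 3: MOV
  Position 4: ADD
  Position 5: LOAD
  Position 6: JMP
  Position 7: ADD
  Position 8: STORE <- MATCH
Matches at positions: [2, 8]
Total STORE count: 2

2


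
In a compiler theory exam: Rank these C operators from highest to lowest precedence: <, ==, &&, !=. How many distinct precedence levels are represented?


Looking up precedence for each operator:
  < -> precedence 4
  == -> precedence 3
  && -> precedence 2
  != -> precedence 3
Sorted highest to lowest: <, ==, !=, &&
Distinct precedence values: [4, 3, 2]
Number of distinct levels: 3

3


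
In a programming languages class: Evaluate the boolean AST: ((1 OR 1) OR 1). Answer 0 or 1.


Step 1: Evaluate inner node
  1 OR 1 = 1
Step 2: Evaluate root node
  1 OR 1 = 1

1


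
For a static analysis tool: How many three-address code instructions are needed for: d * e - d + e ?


Expression: d * e - d + e
Generating three-address code (respecting * over +/- precedence):
  Instruction 1: t1 = d * e
  Instruction 2: t2 = t1 - d
  Instruction 3: t3 = t2 + e
Total instructions: 3

3


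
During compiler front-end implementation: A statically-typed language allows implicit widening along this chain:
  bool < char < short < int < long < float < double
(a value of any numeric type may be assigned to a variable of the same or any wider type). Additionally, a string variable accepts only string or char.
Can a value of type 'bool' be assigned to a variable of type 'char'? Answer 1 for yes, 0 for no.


Target variable type: char
Source value type: bool
Numeric ranks: bool=0, char=1
Widening allowed iff rank(source) <= rank(target): 0 <= 1? Yes
Result: 1

1


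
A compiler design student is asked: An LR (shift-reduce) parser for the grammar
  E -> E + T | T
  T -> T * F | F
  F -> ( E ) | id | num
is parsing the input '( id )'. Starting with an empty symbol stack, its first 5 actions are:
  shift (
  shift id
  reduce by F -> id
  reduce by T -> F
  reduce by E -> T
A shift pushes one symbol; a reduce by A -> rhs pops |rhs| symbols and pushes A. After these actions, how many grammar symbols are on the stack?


Tracking the symbol stack through each action:
  Action 1: shift '(' : push -> stack = [(] (size 1)
  Action 2: shift 'id' : push -> stack = [(, id] (size 2)
  Action 3: reduce by F -> id : pop 1, push F -> stack = [(, F] (size 2)
  Action 4: reduce by T -> F : pop 1, push T -> stack = [(, T] (size 2)
  Action 5: reduce by E -> T : pop 1, push E -> stack = [(, E] (size 2)
Final stack size: 2

2


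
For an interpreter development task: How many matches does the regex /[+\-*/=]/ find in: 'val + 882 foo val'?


Pattern: /[+\-*/=]/ (operators)
Input: 'val + 882 foo val'
Scanning for matches:
  Match 1: '+'
Total matches: 1

1


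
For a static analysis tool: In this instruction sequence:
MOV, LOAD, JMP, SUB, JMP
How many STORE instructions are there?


Scanning instruction sequence for STORE:
  Position 1: MOV
  Position 2: LOAD
  Position 3: JMP
  Position 4: SUB
  Position 5: JMP
Matches at positions: []
Total STORE count: 0

0


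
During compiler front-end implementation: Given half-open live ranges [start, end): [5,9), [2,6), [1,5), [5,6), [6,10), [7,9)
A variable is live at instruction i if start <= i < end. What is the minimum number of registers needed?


Live ranges:
  Var0: [5, 9)
  Var1: [2, 6)
  Var2: [1, 5)
  Var3: [5, 6)
  Var4: [6, 10)
  Var5: [7, 9)
Sweep-line events (position, delta, active):
  pos=1 start -> active=1
  pos=2 start -> active=2
  pos=5 end -> active=1
  pos=5 start -> active=2
  pos=5 start -> active=3
  pos=6 end -> active=2
  pos=6 end -> active=1
  pos=6 start -> active=2
  pos=7 start -> active=3
  pos=9 end -> active=2
  pos=9 end -> active=1
  pos=10 end -> active=0
Maximum simultaneous active: 3
Minimum registers needed: 3

3


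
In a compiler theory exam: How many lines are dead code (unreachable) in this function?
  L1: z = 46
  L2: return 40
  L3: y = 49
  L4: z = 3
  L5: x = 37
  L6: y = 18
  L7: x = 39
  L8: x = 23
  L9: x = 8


Analyzing control flow:
  L1: reachable (before return)
  L2: reachable (return statement)
  L3: DEAD (after return at L2)
  L4: DEAD (after return at L2)
  L5: DEAD (after return at L2)
  L6: DEAD (after return at L2)
  L7: DEAD (after return at L2)
  L8: DEAD (after return at L2)
  L9: DEAD (after return at L2)
Return at L2, total lines = 9
Dead lines: L3 through L9
Count: 7

7


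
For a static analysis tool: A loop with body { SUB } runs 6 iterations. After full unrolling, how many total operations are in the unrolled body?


Loop body operations: SUB (1 op per iteration)
Unrolling 6 iterations:
  Iteration 1: SUB (1 ops)
  Iteration 2: SUB (1 ops)
  Iteration 3: SUB (1 ops)
  Iteration 4: SUB (1 ops)
  Iteration 5: SUB (1 ops)
  Iteration 6: SUB (1 ops)
Total: 6 iterations * 1 ops/iter = 6 operations

6


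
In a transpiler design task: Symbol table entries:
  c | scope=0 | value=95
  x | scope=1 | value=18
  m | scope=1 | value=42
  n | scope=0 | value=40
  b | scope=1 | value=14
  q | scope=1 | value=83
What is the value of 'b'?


Searching symbol table for 'b':
  c | scope=0 | value=95
  x | scope=1 | value=18
  m | scope=1 | value=42
  n | scope=0 | value=40
  b | scope=1 | value=14 <- MATCH
  q | scope=1 | value=83
Found 'b' at scope 1 with value 14

14


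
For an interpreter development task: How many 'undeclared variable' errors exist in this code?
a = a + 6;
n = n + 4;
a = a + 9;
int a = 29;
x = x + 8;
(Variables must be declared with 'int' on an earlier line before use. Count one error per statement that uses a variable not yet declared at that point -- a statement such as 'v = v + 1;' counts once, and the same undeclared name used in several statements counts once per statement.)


Scanning code line by line:
  Line 1: use 'a' -> ERROR (undeclared)
  Line 2: use 'n' -> ERROR (undeclared)
  Line 3: use 'a' -> ERROR (undeclared)
  Line 4: declare 'a' -> declared = ['a']
  Line 5: use 'x' -> ERROR (undeclared)
Total undeclared variable errors: 4

4


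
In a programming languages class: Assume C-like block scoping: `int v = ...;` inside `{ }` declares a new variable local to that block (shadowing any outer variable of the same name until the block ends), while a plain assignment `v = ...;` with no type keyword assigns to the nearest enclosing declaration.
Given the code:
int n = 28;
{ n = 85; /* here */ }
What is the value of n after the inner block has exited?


Analyzing scoping rules:
Outer scope: declares n = 28
Inner block: 'n = 85;' has no type keyword, so it is an assignment to the outer n (no shadowing)
The assignment changed the outer variable itself, so the new value persists after the block -> 85
Result: 85

85


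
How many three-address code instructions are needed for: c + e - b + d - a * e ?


Expression: c + e - b + d - a * e
Generating three-address code (respecting * over +/- precedence):
  Instruction 1: t1 = a * e
  Instruction 2: t2 = c + e
  Instruction 3: t3 = t2 - b
  Instruction 4: t4 = t3 + d
  Instruction 5: t5 = t4 - t1
Total instructions: 5

5


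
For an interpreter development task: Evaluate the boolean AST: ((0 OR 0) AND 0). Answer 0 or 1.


Step 1: Evaluate inner node
  0 OR 0 = 0
Step 2: Evaluate root node
  0 AND 0 = 0

0


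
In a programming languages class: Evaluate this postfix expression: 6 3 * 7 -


Processing tokens left to right:
Push 6, Push 3
Pop 6 and 3, compute 6 * 3 = 18, push 18
Push 7
Pop 18 and 7, compute 18 - 7 = 11, push 11
Stack result: 11

11


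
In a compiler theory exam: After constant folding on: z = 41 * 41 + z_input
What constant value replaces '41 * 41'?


Identifying constant sub-expression:
  Original: z = 41 * 41 + z_input
  41 and 41 are both compile-time constants
  Evaluating: 41 * 41 = 1681
  After folding: z = 1681 + z_input

1681
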